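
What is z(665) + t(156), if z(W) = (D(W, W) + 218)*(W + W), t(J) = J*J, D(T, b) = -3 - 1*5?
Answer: 303636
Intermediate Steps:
D(T, b) = -8 (D(T, b) = -3 - 5 = -8)
t(J) = J²
z(W) = 420*W (z(W) = (-8 + 218)*(W + W) = 210*(2*W) = 420*W)
z(665) + t(156) = 420*665 + 156² = 279300 + 24336 = 303636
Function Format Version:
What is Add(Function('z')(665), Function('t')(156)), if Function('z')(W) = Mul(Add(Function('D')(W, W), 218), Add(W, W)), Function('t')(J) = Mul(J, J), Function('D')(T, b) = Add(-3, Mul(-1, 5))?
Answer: 303636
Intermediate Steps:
Function('D')(T, b) = -8 (Function('D')(T, b) = Add(-3, -5) = -8)
Function('t')(J) = Pow(J, 2)
Function('z')(W) = Mul(420, W) (Function('z')(W) = Mul(Add(-8, 218), Add(W, W)) = Mul(210, Mul(2, W)) = Mul(420, W))
Add(Function('z')(665), Function('t')(156)) = Add(Mul(420, 665), Pow(156, 2)) = Add(279300, 24336) = 303636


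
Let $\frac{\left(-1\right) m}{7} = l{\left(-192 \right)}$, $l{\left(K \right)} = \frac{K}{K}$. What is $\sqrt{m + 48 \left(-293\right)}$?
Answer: $i \sqrt{14071} \approx 118.62 i$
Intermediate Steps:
$l{\left(K \right)} = 1$
$m = -7$ ($m = \left(-7\right) 1 = -7$)
$\sqrt{m + 48 \left(-293\right)} = \sqrt{-7 + 48 \left(-293\right)} = \sqrt{-7 - 14064} = \sqrt{-14071} = i \sqrt{14071}$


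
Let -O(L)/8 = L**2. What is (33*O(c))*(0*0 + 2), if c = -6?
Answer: -19008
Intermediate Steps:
O(L) = -8*L**2
(33*O(c))*(0*0 + 2) = (33*(-8*(-6)**2))*(0*0 + 2) = (33*(-8*36))*(0 + 2) = (33*(-288))*2 = -9504*2 = -19008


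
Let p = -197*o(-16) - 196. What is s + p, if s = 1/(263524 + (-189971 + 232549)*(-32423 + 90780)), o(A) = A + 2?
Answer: 6366538922941/2484987870 ≈ 2562.0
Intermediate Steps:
o(A) = 2 + A
p = 2562 (p = -197*(2 - 16) - 196 = -197*(-14) - 196 = 2758 - 196 = 2562)
s = 1/2484987870 (s = 1/(263524 + 42578*58357) = 1/(263524 + 2484724346) = 1/2484987870 ≈ 4.0242e-10)
s + p = 1/2484987870 + 2562 = 6366538922941/2484987870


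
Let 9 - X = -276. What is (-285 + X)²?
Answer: 0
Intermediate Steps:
X = 285 (X = 9 - 1*(-276) = 9 + 276 = 285)
(-285 + X)² = (-285 + 285)² = 0² = 0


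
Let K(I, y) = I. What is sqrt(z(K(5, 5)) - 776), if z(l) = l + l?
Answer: I*sqrt(766) ≈ 27.677*I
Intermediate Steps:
z(l) = 2*l
sqrt(z(K(5, 5)) - 776) = sqrt(2*5 - 776) = sqrt(10 - 776) = sqrt(-766) = I*sqrt(766)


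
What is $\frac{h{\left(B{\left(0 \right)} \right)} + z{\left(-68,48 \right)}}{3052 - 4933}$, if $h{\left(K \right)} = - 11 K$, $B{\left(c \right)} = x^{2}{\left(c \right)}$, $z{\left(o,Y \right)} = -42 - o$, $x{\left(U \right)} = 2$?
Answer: $\frac{2}{209} \approx 0.0095694$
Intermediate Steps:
$B{\left(c \right)} = 4$ ($B{\left(c \right)} = 2^{2} = 4$)
$\frac{h{\left(B{\left(0 \right)} \right)} + z{\left(-68,48 \right)}}{3052 - 4933} = \frac{\left(-11\right) 4 - -26}{3052 - 4933} = \frac{-44 + \left(-42 + 68\right)}{-1881} = \left(-44 + 26\right) \left(- \frac{1}{1881}\right) = \left(-18\right) \left(- \frac{1}{1881}\right) = \frac{2}{209}$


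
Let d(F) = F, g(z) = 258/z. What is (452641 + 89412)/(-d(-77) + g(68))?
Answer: 18429802/2747 ≈ 6709.1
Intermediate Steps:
(452641 + 89412)/(-d(-77) + g(68)) = (452641 + 89412)/(-1*(-77) + 258/68) = 542053/(77 + 258*(1/68)) = 542053/(77 + 129/34) = 542053/(2747/34) = 542053*(34/2747) = 18429802/2747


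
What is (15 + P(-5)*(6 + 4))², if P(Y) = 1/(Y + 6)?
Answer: 625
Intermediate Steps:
P(Y) = 1/(6 + Y)
(15 + P(-5)*(6 + 4))² = (15 + (6 + 4)/(6 - 5))² = (15 + 10/1)² = (15 + 1*10)² = (15 + 10)² = 25² = 625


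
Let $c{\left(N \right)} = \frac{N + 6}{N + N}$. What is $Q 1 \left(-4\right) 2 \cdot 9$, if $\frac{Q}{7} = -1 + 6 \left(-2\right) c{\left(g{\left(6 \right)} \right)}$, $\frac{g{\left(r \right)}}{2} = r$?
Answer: $5040$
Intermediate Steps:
$g{\left(r \right)} = 2 r$
$c{\left(N \right)} = \frac{6 + N}{2 N}$
$Q = -70$ ($Q = 7 \left(-1 + 6 \left(-2\right) \frac{6 + 2 \cdot 6}{2 \cdot 2 \cdot 6}\right) = 7 \left(-1 - 12 \frac{6 + 12}{2 \cdot 12}\right) = 7 \left(-1 - 12 \cdot \frac{1}{2} \cdot \frac{1}{12} \cdot 18\right) = 7 \left(-1 - 9\right) = 7 \left(-10\right) = -70$)
$Q 1 \left(-4\right) 2 \cdot 9 = - 70 \cdot 1 \left(-4\right) 2 \cdot 9 = - 70 \left(\left(-4\right) 2\right) 9 = \left(-70\right) \left(-8\right) 9 = 560 \cdot 9 = 5040$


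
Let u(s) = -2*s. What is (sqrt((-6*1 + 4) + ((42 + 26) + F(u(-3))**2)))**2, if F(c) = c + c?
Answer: 210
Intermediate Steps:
F(c) = 2*c
(sqrt((-6*1 + 4) + ((42 + 26) + F(u(-3))**2)))**2 = (sqrt((-6*1 + 4) + ((42 + 26) + (2*(-2*(-3)))**2)))**2 = (sqrt((-6 + 4) + (68 + (2*6)**2)))**2 = (sqrt(-2 + (68 + 12**2)))**2 = (sqrt(-2 + (68 + 144)))**2 = (sqrt(-2 + 212))**2 = (sqrt(210))**2 = 210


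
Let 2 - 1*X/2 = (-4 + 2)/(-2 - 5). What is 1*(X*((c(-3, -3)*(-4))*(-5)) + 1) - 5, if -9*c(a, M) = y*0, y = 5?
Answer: -4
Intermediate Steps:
X = 24/7 (X = 4 - 2*(-4 + 2)/(-2 - 5) = 4 - (-4)/(-7) = 4 - (-4)*(-1)/7 = 4 - 2*2/7 = 4 - 4/7 = 24/7 ≈ 3.4286)
c(a, M) = 0 (c(a, M) = -5*0/9 = -1/9*0 = 0)
1*(X*((c(-3, -3)*(-4))*(-5)) + 1) - 5 = 1*(24*((0*(-4))*(-5))/7 + 1) - 5 = 1*(24*(0*(-5))/7 + 1) - 5 = 1*((24/7)*0 + 1) - 5 = 1*(0 + 1) - 5 = 1*1 - 5 = 1 - 5 = -4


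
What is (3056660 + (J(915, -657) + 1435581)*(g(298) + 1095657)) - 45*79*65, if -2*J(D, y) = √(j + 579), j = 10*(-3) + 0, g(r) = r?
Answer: 1573335000440 - 3287865*√61/2 ≈ 1.5733e+12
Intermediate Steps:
j = -30 (j = -30 + 0 = -30)
J(D, y) = -3*√61/2 (J(D, y) = -√(-30 + 579)/2 = -3*√61/2)
(3056660 + (J(915, -657) + 1435581)*(g(298) + 1095657)) - 45*79*65 = (3056660 + (-3*√61/2 + 1435581)*(298 + 1095657)) - 45*79*65 = (3056660 + (1435581 - 3*√61/2)*1095955) - 3555*65 = (3056660 + (1573332174855 - 3287865*√61/2)) - 231075 = (1573335231515 - 3287865*√61/2) - 231075 = 1573335000440 - 3287865*√61/2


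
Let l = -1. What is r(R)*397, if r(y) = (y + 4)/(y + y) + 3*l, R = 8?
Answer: -3573/4 ≈ -893.25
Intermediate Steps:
r(y) = -3 + (4 + y)/(2*y) (r(y) = (y + 4)/(y + y) + 3*(-1) = (4 + y)/((2*y)) - 3 = (4 + y)*(1/(2*y)) - 3 = (4 + y)/(2*y) - 3 = -3 + (4 + y)/(2*y))
r(R)*397 = (-5/2 + 2/8)*397 = (-5/2 + 2*(⅛))*397 = (-5/2 + ¼)*397 = -9/4*397 = -3573/4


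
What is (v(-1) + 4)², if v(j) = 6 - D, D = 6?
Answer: 16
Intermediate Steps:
v(j) = 0 (v(j) = 6 - 1*6 = 6 - 6 = 0)
(v(-1) + 4)² = (0 + 4)² = 4² = 16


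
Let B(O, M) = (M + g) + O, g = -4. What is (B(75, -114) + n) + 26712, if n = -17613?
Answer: 9056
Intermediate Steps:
B(O, M) = -4 + M + O (B(O, M) = (M - 4) + O = (-4 + M) + O = -4 + M + O)
(B(75, -114) + n) + 26712 = ((-4 - 114 + 75) - 17613) + 26712 = (-43 - 17613) + 26712 = -17656 + 26712 = 9056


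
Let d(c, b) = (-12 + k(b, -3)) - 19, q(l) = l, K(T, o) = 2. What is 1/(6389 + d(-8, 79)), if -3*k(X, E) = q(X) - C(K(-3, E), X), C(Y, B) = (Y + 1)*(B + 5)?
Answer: 3/19247 ≈ 0.00015587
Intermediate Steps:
C(Y, B) = (1 + Y)*(5 + B)
k(X, E) = 5 + 2*X/3 (k(X, E) = -(X - (5 + X + 5*2 + X*2))/3 = -(X - (5 + X + 10 + 2*X))/3 = -(X - (15 + 3*X))/3 = -(X + (-15 - 3*X))/3 = -(-15 - 2*X)/3 = 5 + 2*X/3)
d(c, b) = -26 + 2*b/3 (d(c, b) = (-12 + (5 + 2*b/3)) - 19 = (-7 + 2*b/3) - 19 = -26 + 2*b/3)
1/(6389 + d(-8, 79)) = 1/(6389 + (-26 + (⅔)*79)) = 1/(6389 + (-26 + 158/3)) = 1/(6389 + 80/3) = 1/(19247/3) = 3/19247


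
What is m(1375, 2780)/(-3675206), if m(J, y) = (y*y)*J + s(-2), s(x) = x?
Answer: -5313274999/1837603 ≈ -2891.4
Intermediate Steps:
m(J, y) = -2 + J*y² (m(J, y) = (y*y)*J - 2 = y²*J - 2 = J*y² - 2 = -2 + J*y²)
m(1375, 2780)/(-3675206) = (-2 + 1375*2780²)/(-3675206) = (-2 + 1375*7728400)*(-1/3675206) = (-2 + 10626550000)*(-1/3675206) = 10626549998*(-1/3675206) = -5313274999/1837603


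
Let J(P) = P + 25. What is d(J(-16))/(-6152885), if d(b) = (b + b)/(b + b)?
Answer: -1/6152885 ≈ -1.6253e-7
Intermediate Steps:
J(P) = 25 + P
d(b) = 1 (d(b) = (2*b)/((2*b)) = (2*b)*(1/(2*b)) = 1)
d(J(-16))/(-6152885) = 1/(-6152885) = 1*(-1/6152885) = -1/6152885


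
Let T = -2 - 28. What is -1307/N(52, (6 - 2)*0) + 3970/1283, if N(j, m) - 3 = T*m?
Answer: -1664971/3849 ≈ -432.57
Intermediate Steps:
T = -30
N(j, m) = 3 - 30*m
-1307/N(52, (6 - 2)*0) + 3970/1283 = -1307/(3 - 30*(6 - 2)*0) + 3970/1283 = -1307/(3 - 120*0) + 3970*(1/1283) = -1307/(3 - 30*0) + 3970/1283 = -1307/(3 + 0) + 3970/1283 = -1307/3 + 3970/1283 = -1664971/3849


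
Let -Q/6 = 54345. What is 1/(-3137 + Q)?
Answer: -1/329207 ≈ -3.0376e-6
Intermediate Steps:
Q = -326070 (Q = -6*54345 = -326070)
1/(-3137 + Q) = 1/(-3137 - 326070) = 1/(-329207) = -1/329207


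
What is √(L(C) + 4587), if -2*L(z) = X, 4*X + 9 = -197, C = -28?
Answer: √18451/2 ≈ 67.917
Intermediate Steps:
X = -103/2 (X = -9/4 + (¼)*(-197) = -9/4 - 197/4 = -103/2 ≈ -51.500)
L(z) = 103/4 (L(z) = -½*(-103/2) = 103/4)
√(L(C) + 4587) = √(103/4 + 4587) = √(18451/4) = √18451/2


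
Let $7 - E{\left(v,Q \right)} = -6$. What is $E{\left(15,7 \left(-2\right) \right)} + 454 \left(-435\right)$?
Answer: $-197477$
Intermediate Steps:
$E{\left(v,Q \right)} = 13$ ($E{\left(v,Q \right)} = 7 - -6 = 7 + 6 = 13$)
$E{\left(15,7 \left(-2\right) \right)} + 454 \left(-435\right) = 13 + 454 \left(-435\right) = 13 - 197490 = -197477$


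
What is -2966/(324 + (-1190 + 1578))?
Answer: -1483/356 ≈ -4.1657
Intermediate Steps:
-2966/(324 + (-1190 + 1578)) = -2966/(324 + 388) = -2966/712 = -2966*1/712 = -1483/356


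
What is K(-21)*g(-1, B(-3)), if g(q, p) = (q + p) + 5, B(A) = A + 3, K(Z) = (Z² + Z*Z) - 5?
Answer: 3508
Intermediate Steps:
K(Z) = -5 + 2*Z² (K(Z) = (Z² + Z²) - 5 = 2*Z² - 5 = -5 + 2*Z²)
B(A) = 3 + A
g(q, p) = 5 + p + q (g(q, p) = (p + q) + 5 = 5 + p + q)
K(-21)*g(-1, B(-3)) = (-5 + 2*(-21)²)*(5 + (3 - 3) - 1) = (-5 + 2*441)*(5 + 0 - 1) = (-5 + 882)*4 = 877*4 = 3508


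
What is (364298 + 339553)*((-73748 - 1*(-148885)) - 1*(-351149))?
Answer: 300041827386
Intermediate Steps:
(364298 + 339553)*((-73748 - 1*(-148885)) - 1*(-351149)) = 703851*((-73748 + 148885) + 351149) = 703851*(75137 + 351149) = 703851*426286 = 300041827386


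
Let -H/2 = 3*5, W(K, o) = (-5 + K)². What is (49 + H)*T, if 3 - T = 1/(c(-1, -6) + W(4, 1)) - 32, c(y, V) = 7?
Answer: 5301/8 ≈ 662.63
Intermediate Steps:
T = 279/8 (T = 3 - (1/(7 + (-5 + 4)²) - 32) = 3 - (1/(7 + (-1)²) - 32) = 3 - (1/(7 + 1) - 32) = 3 - (1/8 - 32) = 3 - (⅛ - 32) = 3 - 1*(-255/8) = 3 + 255/8 = 279/8 ≈ 34.875)
H = -30 (H = -6*5 = -2*15 = -30)
(49 + H)*T = (49 - 30)*(279/8) = 19*(279/8) = 5301/8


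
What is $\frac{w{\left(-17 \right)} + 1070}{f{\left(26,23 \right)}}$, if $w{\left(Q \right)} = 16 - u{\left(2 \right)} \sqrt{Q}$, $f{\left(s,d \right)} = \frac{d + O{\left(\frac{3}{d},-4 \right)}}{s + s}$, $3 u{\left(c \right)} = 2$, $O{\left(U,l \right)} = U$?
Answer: $\frac{324714}{133} - \frac{598 i \sqrt{17}}{399} \approx 2441.5 - 6.1795 i$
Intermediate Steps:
$u{\left(c \right)} = \frac{2}{3}$ ($u{\left(c \right)} = \frac{1}{3} \cdot 2 = \frac{2}{3}$)
$f{\left(s,d \right)} = \frac{d + \frac{3}{d}}{2 s}$ ($f{\left(s,d \right)} = \frac{d + \frac{3}{d}}{s + s} = \frac{d + \frac{3}{d}}{2 s}$)
$w{\left(Q \right)} = 16 - \frac{2 \sqrt{Q}}{3}$
$\frac{w{\left(-17 \right)} + 1070}{f{\left(26,23 \right)}} = \frac{\left(16 - \frac{2 \sqrt{-17}}{3}\right) + 1070}{\frac{1}{2} \cdot \frac{1}{23} \cdot \frac{1}{26} \left(3 + 23^{2}\right)} = \frac{\left(16 - \frac{2 i \sqrt{17}}{3}\right) + 1070}{\frac{1}{2} \cdot \frac{1}{23} \cdot \frac{1}{26} \left(3 + 529\right)} = \frac{\left(16 - \frac{2 i \sqrt{17}}{3}\right) + 1070}{\frac{1}{2} \cdot \frac{1}{23} \cdot \frac{1}{26} \cdot 532} = \frac{1086 - \frac{2 i \sqrt{17}}{3}}{\frac{133}{299}} = \frac{299 \left(1086 - \frac{2 i \sqrt{17}}{3}\right)}{133} = \frac{324714}{133} - \frac{598 i \sqrt{17}}{399}$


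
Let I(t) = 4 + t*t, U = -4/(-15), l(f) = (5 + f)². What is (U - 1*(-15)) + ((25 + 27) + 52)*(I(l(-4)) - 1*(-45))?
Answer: 78229/15 ≈ 5215.3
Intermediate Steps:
U = 4/15 (U = -4*(-1/15) = 4/15 ≈ 0.26667)
I(t) = 4 + t²
(U - 1*(-15)) + ((25 + 27) + 52)*(I(l(-4)) - 1*(-45)) = (4/15 - 1*(-15)) + ((25 + 27) + 52)*((4 + ((5 - 4)²)²) - 1*(-45)) = (4/15 + 15) + (52 + 52)*((4 + (1²)²) + 45) = 229/15 + 104*((4 + 1²) + 45) = 229/15 + 104*((4 + 1) + 45) = 229/15 + 104*(5 + 45) = 229/15 + 104*50 = 229/15 + 5200 = 78229/15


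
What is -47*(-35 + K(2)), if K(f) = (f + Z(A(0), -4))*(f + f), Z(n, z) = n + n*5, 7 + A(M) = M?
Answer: 9165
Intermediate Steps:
A(M) = -7 + M
Z(n, z) = 6*n (Z(n, z) = n + 5*n = 6*n)
K(f) = 2*f*(-42 + f) (K(f) = (f + 6*(-7 + 0))*(f + f) = (f + 6*(-7))*(2*f) = (f - 42)*(2*f) = (-42 + f)*(2*f) = 2*f*(-42 + f))
-47*(-35 + K(2)) = -47*(-35 + 2*2*(-42 + 2)) = -47*(-35 + 2*2*(-40)) = -47*(-35 - 160) = -47*(-195) = 9165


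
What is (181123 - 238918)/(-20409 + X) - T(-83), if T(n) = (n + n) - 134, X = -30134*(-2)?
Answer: 11899905/39859 ≈ 298.55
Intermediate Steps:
X = 60268
T(n) = -134 + 2*n (T(n) = 2*n - 134 = -134 + 2*n)
(181123 - 238918)/(-20409 + X) - T(-83) = (181123 - 238918)/(-20409 + 60268) - (-134 + 2*(-83)) = -57795/39859 - (-134 - 166) = -57795*1/39859 - 1*(-300) = -57795/39859 + 300 = 11899905/39859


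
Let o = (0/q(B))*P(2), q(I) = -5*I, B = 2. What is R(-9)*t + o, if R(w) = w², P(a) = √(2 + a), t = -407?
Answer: -32967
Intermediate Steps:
o = 0 (o = (0/((-5*2)))*√(2 + 2) = (0/(-10))*√4 = (0*(-⅒))*2 = 0*2 = 0)
R(-9)*t + o = (-9)²*(-407) + 0 = 81*(-407) + 0 = -32967 + 0 = -32967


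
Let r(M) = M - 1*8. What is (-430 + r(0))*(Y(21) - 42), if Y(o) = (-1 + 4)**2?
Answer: 14454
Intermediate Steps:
r(M) = -8 + M (r(M) = M - 8 = -8 + M)
Y(o) = 9 (Y(o) = 3**2 = 9)
(-430 + r(0))*(Y(21) - 42) = (-430 + (-8 + 0))*(9 - 42) = (-430 - 8)*(-33) = -438*(-33) = 14454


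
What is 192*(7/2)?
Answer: 672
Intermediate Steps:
192*(7/2) = 672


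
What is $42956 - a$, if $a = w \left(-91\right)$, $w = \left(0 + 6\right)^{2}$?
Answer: $46232$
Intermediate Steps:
$w = 36$ ($w = 6^{2} = 36$)
$a = -3276$ ($a = 36 \left(-91\right) = -3276$)
$42956 - a = 42956 - -3276 = 42956 + 3276 = 46232$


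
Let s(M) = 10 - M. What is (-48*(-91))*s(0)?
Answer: 43680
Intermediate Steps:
(-48*(-91))*s(0) = (-48*(-91))*(10 - 1*0) = 4368*(10 + 0) = 4368*10 = 43680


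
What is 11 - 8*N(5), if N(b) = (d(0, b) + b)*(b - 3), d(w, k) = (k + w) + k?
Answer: -229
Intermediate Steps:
d(w, k) = w + 2*k
N(b) = 3*b*(-3 + b) (N(b) = ((0 + 2*b) + b)*(b - 3) = (2*b + b)*(-3 + b) = (3*b)*(-3 + b) = 3*b*(-3 + b))
11 - 8*N(5) = 11 - 24*5*(-3 + 5) = 11 - 24*5*2 = 11 - 8*30 = 11 - 240 = -229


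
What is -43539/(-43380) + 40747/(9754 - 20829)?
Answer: -85694029/32028900 ≈ -2.6755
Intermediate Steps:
-43539/(-43380) + 40747/(9754 - 20829) = -43539*(-1/43380) + 40747/(-11075) = 14513/14460 + 40747*(-1/11075) = 14513/14460 - 40747/11075 = -85694029/32028900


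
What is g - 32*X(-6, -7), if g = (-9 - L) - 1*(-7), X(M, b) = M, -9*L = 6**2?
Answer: 194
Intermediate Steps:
L = -4 (L = -1/9*6**2 = -1/9*36 = -4)
g = 2 (g = (-9 - 1*(-4)) - 1*(-7) = (-9 + 4) + 7 = -5 + 7 = 2)
g - 32*X(-6, -7) = 2 - 32*(-6) = 2 + 192 = 194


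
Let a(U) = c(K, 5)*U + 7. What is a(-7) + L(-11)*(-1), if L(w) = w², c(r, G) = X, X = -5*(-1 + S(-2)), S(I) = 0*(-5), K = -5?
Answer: -149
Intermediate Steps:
S(I) = 0
X = 5 (X = -5*(-1 + 0) = -5*(-1) = 5)
c(r, G) = 5
a(U) = 7 + 5*U (a(U) = 5*U + 7 = 7 + 5*U)
a(-7) + L(-11)*(-1) = (7 + 5*(-7)) + (-11)²*(-1) = (7 - 35) + 121*(-1) = -28 - 121 = -149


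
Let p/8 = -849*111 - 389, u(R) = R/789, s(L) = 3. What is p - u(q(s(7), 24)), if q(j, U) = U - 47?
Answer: -597291913/789 ≈ -7.5702e+5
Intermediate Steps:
q(j, U) = -47 + U
u(R) = R/789 (u(R) = R*(1/789) = R/789)
p = -757024 (p = 8*(-849*111 - 389) = 8*(-94239 - 389) = 8*(-94628) = -757024)
p - u(q(s(7), 24)) = -757024 - (-47 + 24)/789 = -757024 - (-23)/789 = -757024 - 1*(-23/789) = -757024 + 23/789 = -597291913/789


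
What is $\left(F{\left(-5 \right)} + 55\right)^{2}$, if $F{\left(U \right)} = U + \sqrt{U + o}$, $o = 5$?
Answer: $2500$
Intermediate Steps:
$F{\left(U \right)} = U + \sqrt{5 + U}$ ($F{\left(U \right)} = U + \sqrt{U + 5} = U + \sqrt{5 + U}$)
$\left(F{\left(-5 \right)} + 55\right)^{2} = \left(\left(-5 + \sqrt{5 - 5}\right) + 55\right)^{2} = \left(\left(-5 + \sqrt{0}\right) + 55\right)^{2} = \left(\left(-5 + 0\right) + 55\right)^{2} = \left(-5 + 55\right)^{2} = 50^{2} = 2500$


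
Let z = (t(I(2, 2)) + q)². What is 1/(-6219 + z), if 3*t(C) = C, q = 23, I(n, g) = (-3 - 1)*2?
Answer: -9/52250 ≈ -0.00017225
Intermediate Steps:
I(n, g) = -8 (I(n, g) = -4*2 = -8)
t(C) = C/3
z = 3721/9 (z = ((⅓)*(-8) + 23)² = (-8/3 + 23)² = (61/3)² = 3721/9 ≈ 413.44)
1/(-6219 + z) = 1/(-6219 + 3721/9) = 1/(-52250/9) = -9/52250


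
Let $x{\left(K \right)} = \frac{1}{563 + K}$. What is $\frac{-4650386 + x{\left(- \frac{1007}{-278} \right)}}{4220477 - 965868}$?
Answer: $- \frac{732533452828}{512669264289} \approx -1.4289$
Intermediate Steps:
$\frac{-4650386 + x{\left(- \frac{1007}{-278} \right)}}{4220477 - 965868} = \frac{-4650386 + \frac{1}{563 - \frac{1007}{-278}}}{4220477 - 965868} = \frac{-4650386 + \frac{1}{563 - - \frac{1007}{278}}}{3254609} = \left(-4650386 + \frac{1}{563 + \frac{1007}{278}}\right) \frac{1}{3254609} = \left(-4650386 + \frac{1}{\frac{157521}{278}}\right) \frac{1}{3254609} = \left(-4650386 + \frac{278}{157521}\right) \frac{1}{3254609} = \left(- \frac{732533452828}{157521}\right) \frac{1}{3254609} = - \frac{732533452828}{512669264289}$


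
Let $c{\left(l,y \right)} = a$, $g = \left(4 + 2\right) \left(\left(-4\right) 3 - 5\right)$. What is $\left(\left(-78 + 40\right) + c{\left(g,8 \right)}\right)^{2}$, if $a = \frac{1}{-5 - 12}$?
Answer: $\frac{418609}{289} \approx 1448.5$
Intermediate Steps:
$g = -102$ ($g = 6 \left(-12 - 5\right) = 6 \left(-17\right) = -102$)
$a = - \frac{1}{17}$ ($a = \frac{1}{-17} = - \frac{1}{17} \approx -0.058824$)
$c{\left(l,y \right)} = - \frac{1}{17}$
$\left(\left(-78 + 40\right) + c{\left(g,8 \right)}\right)^{2} = \left(\left(-78 + 40\right) - \frac{1}{17}\right)^{2} = \left(-38 - \frac{1}{17}\right)^{2} = \left(- \frac{647}{17}\right)^{2} = \frac{418609}{289}$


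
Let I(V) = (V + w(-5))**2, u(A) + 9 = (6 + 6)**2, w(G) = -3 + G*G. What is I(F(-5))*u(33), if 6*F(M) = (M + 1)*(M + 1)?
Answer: 82140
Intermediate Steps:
w(G) = -3 + G**2
u(A) = 135 (u(A) = -9 + (6 + 6)**2 = -9 + 12**2 = -9 + 144 = 135)
F(M) = (1 + M)**2/6 (F(M) = ((M + 1)*(M + 1))/6 = ((1 + M)*(1 + M))/6 = (1 + M)**2/6)
I(V) = (22 + V)**2 (I(V) = (V + (-3 + (-5)**2))**2 = (V + (-3 + 25))**2 = (V + 22)**2 = (22 + V)**2)
I(F(-5))*u(33) = (22 + (1 - 5)**2/6)**2*135 = (22 + (1/6)*(-4)**2)**2*135 = (22 + (1/6)*16)**2*135 = (22 + 8/3)**2*135 = (74/3)**2*135 = (5476/9)*135 = 82140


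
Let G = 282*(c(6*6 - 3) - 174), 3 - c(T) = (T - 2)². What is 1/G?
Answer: -1/319224 ≈ -3.1326e-6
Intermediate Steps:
c(T) = 3 - (-2 + T)² (c(T) = 3 - (T - 2)² = 3 - (-2 + T)²)
G = -319224 (G = 282*((3 - (-2 + (6*6 - 3))²) - 174) = 282*((3 - (-2 + (36 - 3))²) - 174) = 282*((3 - (-2 + 33)²) - 174) = 282*((3 - 1*31²) - 174) = 282*((3 - 1*961) - 174) = 282*((3 - 961) - 174) = 282*(-958 - 174) = 282*(-1132) = -319224)
1/G = 1/(-319224) = -1/319224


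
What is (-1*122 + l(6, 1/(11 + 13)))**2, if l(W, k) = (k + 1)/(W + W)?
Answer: 1232782321/82944 ≈ 14863.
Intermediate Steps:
l(W, k) = (1 + k)/(2*W) (l(W, k) = (1 + k)/((2*W)) = (1 + k)*(1/(2*W)) = (1 + k)/(2*W))
(-1*122 + l(6, 1/(11 + 13)))**2 = (-1*122 + (1/2)*(1 + 1/(11 + 13))/6)**2 = (-122 + (1/2)*(1/6)*(1 + 1/24))**2 = (-122 + (1/2)*(1/6)*(25/24))**2 = (-122 + 25/288)**2 = (-35111/288)**2 = 1232782321/82944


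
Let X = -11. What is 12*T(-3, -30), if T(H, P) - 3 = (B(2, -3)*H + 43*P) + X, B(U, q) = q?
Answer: -15468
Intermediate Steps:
T(H, P) = -8 - 3*H + 43*P (T(H, P) = 3 + ((-3*H + 43*P) - 11) = 3 + (-11 - 3*H + 43*P) = -8 - 3*H + 43*P)
12*T(-3, -30) = 12*(-8 - 3*(-3) + 43*(-30)) = 12*(-8 + 9 - 1290) = 12*(-1289) = -15468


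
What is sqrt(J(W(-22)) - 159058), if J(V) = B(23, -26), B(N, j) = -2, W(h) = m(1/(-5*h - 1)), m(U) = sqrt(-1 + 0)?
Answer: 2*I*sqrt(39765) ≈ 398.82*I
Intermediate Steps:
m(U) = I (m(U) = sqrt(-1) = I)
W(h) = I
J(V) = -2
sqrt(J(W(-22)) - 159058) = sqrt(-2 - 159058) = sqrt(-159060) = 2*I*sqrt(39765)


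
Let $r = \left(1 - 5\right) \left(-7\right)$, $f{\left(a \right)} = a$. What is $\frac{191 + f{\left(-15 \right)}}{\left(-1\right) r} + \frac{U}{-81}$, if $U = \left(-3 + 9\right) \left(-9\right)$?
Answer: $- \frac{118}{21} \approx -5.619$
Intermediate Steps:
$r = 28$ ($r = \left(-4\right) \left(-7\right) = 28$)
$U = -54$ ($U = 6 \left(-9\right) = -54$)
$\frac{191 + f{\left(-15 \right)}}{\left(-1\right) r} + \frac{U}{-81} = \frac{191 - 15}{\left(-1\right) 28} - \frac{54}{-81} = \frac{176}{-28} - - \frac{2}{3} = 176 \left(- \frac{1}{28}\right) + \frac{2}{3} = - \frac{44}{7} + \frac{2}{3} = - \frac{118}{21}$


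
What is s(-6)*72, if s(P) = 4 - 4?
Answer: 0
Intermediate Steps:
s(P) = 0
s(-6)*72 = 0*72 = 0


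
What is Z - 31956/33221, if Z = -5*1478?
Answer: -245535146/33221 ≈ -7391.0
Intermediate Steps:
Z = -7390
Z - 31956/33221 = -7390 - 31956/33221 = -245535146/33221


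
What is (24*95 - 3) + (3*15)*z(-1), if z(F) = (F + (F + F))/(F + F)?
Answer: 4689/2 ≈ 2344.5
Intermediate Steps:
z(F) = 3/2 (z(F) = (F + 2*F)/((2*F)) = (3*F)*(1/(2*F)) = 3/2)
(24*95 - 3) + (3*15)*z(-1) = (24*95 - 3) + (3*15)*(3/2) = (2280 - 3) + 45*(3/2) = 2277 + 135/2 = 4689/2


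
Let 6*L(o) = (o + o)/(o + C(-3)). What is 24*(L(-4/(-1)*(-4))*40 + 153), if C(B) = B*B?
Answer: 30824/7 ≈ 4403.4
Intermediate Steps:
C(B) = B²
L(o) = o/(3*(9 + o)) (L(o) = ((o + o)/(o + (-3)²))/6 = ((2*o)/(o + 9))/6 = ((2*o)/(9 + o))/6 = (2*o/(9 + o))/6 = o/(3*(9 + o)))
24*(L(-4/(-1)*(-4))*40 + 153) = 24*(((-4/(-1)*(-4))/(3*(9 - 4/(-1)*(-4))))*40 + 153) = 24*(((-4*(-1)*(-4))/(3*(9 - 4*(-1)*(-4))))*40 + 153) = 24*(((4*(-4))/(3*(9 + 4*(-4))))*40 + 153) = 24*(((⅓)*(-16)/(9 - 16))*40 + 153) = 24*(((⅓)*(-16)/(-7))*40 + 153) = 24*(((⅓)*(-16)*(-⅐))*40 + 153) = 24*((16/21)*40 + 153) = 24*(640/21 + 153) = 24*(3853/21) = 30824/7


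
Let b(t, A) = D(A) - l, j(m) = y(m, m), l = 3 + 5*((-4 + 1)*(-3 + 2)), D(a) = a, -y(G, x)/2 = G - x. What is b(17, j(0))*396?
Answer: -7128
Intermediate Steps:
y(G, x) = -2*G + 2*x (y(G, x) = -2*(G - x) = -2*G + 2*x)
l = 18 (l = 3 + 5*(-3*(-1)) = 3 + 5*3 = 3 + 15 = 18)
j(m) = 0 (j(m) = -2*m + 2*m = 0)
b(t, A) = -18 + A (b(t, A) = A - 1*18 = A - 18 = -18 + A)
b(17, j(0))*396 = (-18 + 0)*396 = -18*396 = -7128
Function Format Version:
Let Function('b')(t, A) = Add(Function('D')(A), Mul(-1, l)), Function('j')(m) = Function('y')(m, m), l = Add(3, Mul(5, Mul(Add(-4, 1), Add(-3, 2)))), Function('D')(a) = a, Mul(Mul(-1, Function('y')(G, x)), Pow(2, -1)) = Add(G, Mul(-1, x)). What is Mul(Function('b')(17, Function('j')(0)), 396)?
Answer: -7128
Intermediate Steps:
Function('y')(G, x) = Add(Mul(-2, G), Mul(2, x)) (Function('y')(G, x) = Mul(-2, Add(G, Mul(-1, x))) = Add(Mul(-2, G), Mul(2, x)))
l = 18 (l = Add(3, Mul(5, Mul(-3, -1))) = Add(3, Mul(5, 3)) = Add(3, 15) = 18)
Function('j')(m) = 0 (Function('j')(m) = Add(Mul(-2, m), Mul(2, m)) = 0)
Function('b')(t, A) = Add(-18, A) (Function('b')(t, A) = Add(A, Mul(-1, 18)) = Add(A, -18) = Add(-18, A))
Mul(Function('b')(17, Function('j')(0)), 396) = Mul(Add(-18, 0), 396) = Mul(-18, 396) = -7128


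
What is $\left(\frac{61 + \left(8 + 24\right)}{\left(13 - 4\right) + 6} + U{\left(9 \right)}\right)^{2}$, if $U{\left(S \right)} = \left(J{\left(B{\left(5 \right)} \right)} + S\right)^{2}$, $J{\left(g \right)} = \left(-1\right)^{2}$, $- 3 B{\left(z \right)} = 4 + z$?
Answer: $\frac{281961}{25} \approx 11278.0$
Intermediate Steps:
$B{\left(z \right)} = - \frac{4}{3} - \frac{z}{3}$ ($B{\left(z \right)} = - \frac{4 + z}{3} = - \frac{4}{3} - \frac{z}{3}$)
$J{\left(g \right)} = 1$
$U{\left(S \right)} = \left(1 + S\right)^{2}$
$\left(\frac{61 + \left(8 + 24\right)}{\left(13 - 4\right) + 6} + U{\left(9 \right)}\right)^{2} = \left(\frac{61 + \left(8 + 24\right)}{\left(13 - 4\right) + 6} + \left(1 + 9\right)^{2}\right)^{2} = \left(\frac{61 + 32}{\left(13 - 4\right) + 6} + 10^{2}\right)^{2} = \left(\frac{93}{9 + 6} + 100\right)^{2} = \left(\frac{93}{15} + 100\right)^{2} = \left(93 \cdot \frac{1}{15} + 100\right)^{2} = \left(\frac{31}{5} + 100\right)^{2} = \left(\frac{531}{5}\right)^{2} = \frac{281961}{25}$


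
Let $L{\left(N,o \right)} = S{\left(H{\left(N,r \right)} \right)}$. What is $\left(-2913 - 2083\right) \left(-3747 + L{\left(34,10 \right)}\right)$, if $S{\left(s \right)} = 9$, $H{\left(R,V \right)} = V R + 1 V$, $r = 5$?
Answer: $18675048$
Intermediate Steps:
$H{\left(R,V \right)} = V + R V$ ($H{\left(R,V \right)} = R V + V = V + R V$)
$L{\left(N,o \right)} = 9$
$\left(-2913 - 2083\right) \left(-3747 + L{\left(34,10 \right)}\right) = \left(-2913 - 2083\right) \left(-3747 + 9\right) = \left(-4996\right) \left(-3738\right) = 18675048$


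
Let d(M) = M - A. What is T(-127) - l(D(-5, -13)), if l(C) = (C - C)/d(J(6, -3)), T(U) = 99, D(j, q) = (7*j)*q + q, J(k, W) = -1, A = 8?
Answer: 99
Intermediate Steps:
D(j, q) = q + 7*j*q (D(j, q) = 7*j*q + q = q + 7*j*q)
d(M) = -8 + M (d(M) = M - 1*8 = M - 8 = -8 + M)
l(C) = 0 (l(C) = (C - C)/(-8 - 1) = 0/(-9) = 0*(-1/9) = 0)
T(-127) - l(D(-5, -13)) = 99 - 1*0 = 99 + 0 = 99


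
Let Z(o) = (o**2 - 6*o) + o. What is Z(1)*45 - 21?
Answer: -201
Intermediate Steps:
Z(o) = o**2 - 5*o
Z(1)*45 - 21 = (1*(-5 + 1))*45 - 21 = (1*(-4))*45 - 21 = -4*45 - 21 = -180 - 21 = -201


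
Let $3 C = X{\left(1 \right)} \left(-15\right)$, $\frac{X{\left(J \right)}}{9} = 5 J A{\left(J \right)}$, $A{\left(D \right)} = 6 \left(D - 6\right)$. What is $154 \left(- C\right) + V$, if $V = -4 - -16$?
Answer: $-1039488$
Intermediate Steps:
$V = 12$ ($V = -4 + 16 = 12$)
$A{\left(D \right)} = -36 + 6 D$ ($A{\left(D \right)} = 6 \left(D - 6\right) = 6 \left(-6 + D\right) = -36 + 6 D$)
$X{\left(J \right)} = 45 J \left(-36 + 6 J\right)$ ($X{\left(J \right)} = 9 \cdot 5 J \left(-36 + 6 J\right) = 45 J \left(-36 + 6 J\right)$)
$C = 6750$ ($C = \frac{270 \cdot 1 \left(-6 + 1\right) \left(-15\right)}{3} = \frac{270 \cdot 1 \left(-5\right) \left(-15\right)}{3} = \frac{\left(-1350\right) \left(-15\right)}{3} = \frac{1}{3} \cdot 20250 = 6750$)
$154 \left(- C\right) + V = 154 \left(\left(-1\right) 6750\right) + 12 = 154 \left(-6750\right) + 12 = -1039500 + 12 = -1039488$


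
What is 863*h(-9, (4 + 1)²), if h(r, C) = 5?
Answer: 4315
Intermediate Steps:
863*h(-9, (4 + 1)²) = 863*5 = 4315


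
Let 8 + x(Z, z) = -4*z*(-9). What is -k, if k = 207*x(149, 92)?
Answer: -683928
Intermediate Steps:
x(Z, z) = -8 + 36*z (x(Z, z) = -8 - 4*z*(-9) = -8 + 36*z)
k = 683928 (k = 207*(-8 + 36*92) = 207*(-8 + 3312) = 207*3304 = 683928)
-k = -1*683928 = -683928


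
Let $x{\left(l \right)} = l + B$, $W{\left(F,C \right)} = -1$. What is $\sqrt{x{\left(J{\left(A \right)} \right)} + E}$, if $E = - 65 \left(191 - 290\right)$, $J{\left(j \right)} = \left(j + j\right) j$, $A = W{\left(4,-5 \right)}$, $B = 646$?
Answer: $3 \sqrt{787} \approx 84.161$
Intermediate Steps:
$A = -1$
$J{\left(j \right)} = 2 j^{2}$ ($J{\left(j \right)} = 2 j j = 2 j^{2}$)
$x{\left(l \right)} = 646 + l$ ($x{\left(l \right)} = l + 646 = 646 + l$)
$E = 6435$ ($E = \left(-65\right) \left(-99\right) = 6435$)
$\sqrt{x{\left(J{\left(A \right)} \right)} + E} = \sqrt{\left(646 + 2 \left(-1\right)^{2}\right) + 6435} = \sqrt{\left(646 + 2 \cdot 1\right) + 6435} = \sqrt{\left(646 + 2\right) + 6435} = \sqrt{648 + 6435} = \sqrt{7083} = 3 \sqrt{787}$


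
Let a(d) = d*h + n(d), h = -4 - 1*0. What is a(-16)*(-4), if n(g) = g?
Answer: -192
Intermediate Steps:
h = -4 (h = -4 + 0 = -4)
a(d) = -3*d (a(d) = d*(-4) + d = -4*d + d = -3*d)
a(-16)*(-4) = -3*(-16)*(-4) = 48*(-4) = -192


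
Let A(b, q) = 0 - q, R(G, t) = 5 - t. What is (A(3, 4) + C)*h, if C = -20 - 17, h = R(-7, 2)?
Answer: -123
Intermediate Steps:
A(b, q) = -q
h = 3 (h = 5 - 1*2 = 5 - 2 = 3)
C = -37
(A(3, 4) + C)*h = (-1*4 - 37)*3 = (-4 - 37)*3 = -41*3 = -123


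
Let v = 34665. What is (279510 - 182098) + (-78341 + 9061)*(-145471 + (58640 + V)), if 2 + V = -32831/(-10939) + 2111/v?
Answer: 456229353615843260/75840087 ≈ 6.0157e+9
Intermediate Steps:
V = 402777974/379200435 (V = -2 + (-32831/(-10939) + 2111/34665) = -2 + (-32831*(-1/10939) + 2111*(1/34665)) = -2 + (32831/10939 + 2111/34665) = -2 + 1161178844/379200435 = 402777974/379200435 ≈ 1.0622)
(279510 - 182098) + (-78341 + 9061)*(-145471 + (58640 + V)) = (279510 - 182098) + (-78341 + 9061)*(-145471 + (58640 + 402777974/379200435)) = 97412 - 69280*(-145471 + 22236716286374/379200435) = 97412 - 69280*(-32925950193511/379200435) = 97412 + 456221965881288416/75840087 = 456229353615843260/75840087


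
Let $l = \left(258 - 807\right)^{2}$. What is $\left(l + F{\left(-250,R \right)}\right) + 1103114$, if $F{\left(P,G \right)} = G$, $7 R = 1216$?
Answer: $\frac{9832821}{7} \approx 1.4047 \cdot 10^{6}$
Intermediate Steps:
$R = \frac{1216}{7}$ ($R = \frac{1}{7} \cdot 1216 = \frac{1216}{7} \approx 173.71$)
$l = 301401$ ($l = \left(-549\right)^{2} = 301401$)
$\left(l + F{\left(-250,R \right)}\right) + 1103114 = \left(301401 + \frac{1216}{7}\right) + 1103114 = \frac{2111023}{7} + 1103114 = \frac{9832821}{7}$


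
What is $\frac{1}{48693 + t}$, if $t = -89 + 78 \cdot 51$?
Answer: $\frac{1}{52582} \approx 1.9018 \cdot 10^{-5}$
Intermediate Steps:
$t = 3889$ ($t = -89 + 3978 = 3889$)
$\frac{1}{48693 + t} = \frac{1}{48693 + 3889} = \frac{1}{52582}$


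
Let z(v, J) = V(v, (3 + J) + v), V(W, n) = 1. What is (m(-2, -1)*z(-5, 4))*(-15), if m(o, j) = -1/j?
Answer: -15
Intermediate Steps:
z(v, J) = 1
(m(-2, -1)*z(-5, 4))*(-15) = (-1/(-1)*1)*(-15) = (-1*(-1)*1)*(-15) = (1*1)*(-15) = 1*(-15) = -15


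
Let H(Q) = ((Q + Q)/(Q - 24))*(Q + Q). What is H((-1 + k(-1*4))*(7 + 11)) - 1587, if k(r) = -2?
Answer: -22575/13 ≈ -1736.5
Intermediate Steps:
H(Q) = 4*Q²/(-24 + Q) (H(Q) = ((2*Q)/(-24 + Q))*(2*Q) = (2*Q/(-24 + Q))*(2*Q) = 4*Q²/(-24 + Q))
H((-1 + k(-1*4))*(7 + 11)) - 1587 = 4*((-1 - 2)*(7 + 11))²/(-24 + (-1 - 2)*(7 + 11)) - 1587 = 4*(-3*18)²/(-24 - 3*18) - 1587 = 4*(-54)²/(-24 - 54) - 1587 = 4*2916/(-78) - 1587 = 4*2916*(-1/78) - 1587 = -1944/13 - 1587 = -22575/13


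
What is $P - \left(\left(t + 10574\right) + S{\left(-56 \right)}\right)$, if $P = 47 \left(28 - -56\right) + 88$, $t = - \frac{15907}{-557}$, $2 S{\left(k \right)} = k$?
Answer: $- \frac{3641977}{557} \approx -6538.6$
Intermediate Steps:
$S{\left(k \right)} = \frac{k}{2}$
$t = \frac{15907}{557}$ ($t = \left(-15907\right) \left(- \frac{1}{557}\right) = \frac{15907}{557} \approx 28.558$)
$P = 4036$ ($P = 47 \left(28 + 56\right) + 88 = 47 \cdot 84 + 88 = 3948 + 88 = 4036$)
$P - \left(\left(t + 10574\right) + S{\left(-56 \right)}\right) = 4036 - \left(\left(\frac{15907}{557} + 10574\right) + \frac{1}{2} \left(-56\right)\right) = 4036 - \left(\frac{5905625}{557} - 28\right) = 4036 - \frac{5890029}{557} = - \frac{3641977}{557}$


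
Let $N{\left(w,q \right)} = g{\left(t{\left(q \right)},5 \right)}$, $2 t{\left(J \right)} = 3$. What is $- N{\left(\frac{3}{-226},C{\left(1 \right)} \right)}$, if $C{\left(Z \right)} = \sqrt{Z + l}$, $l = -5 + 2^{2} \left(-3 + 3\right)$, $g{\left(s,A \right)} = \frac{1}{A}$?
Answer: $- \frac{1}{5} \approx -0.2$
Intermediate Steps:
$t{\left(J \right)} = \frac{3}{2}$ ($t{\left(J \right)} = \frac{1}{2} \cdot 3 = \frac{3}{2}$)
$l = -5$ ($l = -5 + 4 \cdot 0 = -5 + 0 = -5$)
$C{\left(Z \right)} = \sqrt{-5 + Z}$ ($C{\left(Z \right)} = \sqrt{Z - 5} = \sqrt{-5 + Z}$)
$N{\left(w,q \right)} = \frac{1}{5}$
$- N{\left(\frac{3}{-226},C{\left(1 \right)} \right)} = \left(-1\right) \frac{1}{5} = - \frac{1}{5}$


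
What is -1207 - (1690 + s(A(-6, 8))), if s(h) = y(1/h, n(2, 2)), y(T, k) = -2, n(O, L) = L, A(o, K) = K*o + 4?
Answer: -2895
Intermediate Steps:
A(o, K) = 4 + K*o
s(h) = -2
-1207 - (1690 + s(A(-6, 8))) = -1207 - (1690 - 2) = -1207 - 1*1688 = -1207 - 1688 = -2895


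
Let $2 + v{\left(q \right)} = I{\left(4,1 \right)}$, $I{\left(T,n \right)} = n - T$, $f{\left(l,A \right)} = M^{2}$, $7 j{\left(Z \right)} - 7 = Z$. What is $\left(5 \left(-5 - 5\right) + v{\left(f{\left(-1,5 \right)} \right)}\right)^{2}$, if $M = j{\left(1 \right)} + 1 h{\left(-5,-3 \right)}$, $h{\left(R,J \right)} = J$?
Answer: $3025$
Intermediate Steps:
$j{\left(Z \right)} = 1 + \frac{Z}{7}$
$M = - \frac{13}{7}$ ($M = \left(1 + \frac{1}{7} \cdot 1\right) + 1 \left(-3\right) = \left(1 + \frac{1}{7}\right) - 3 = \frac{8}{7} - 3 = - \frac{13}{7} \approx -1.8571$)
$f{\left(l,A \right)} = \frac{169}{49}$ ($f{\left(l,A \right)} = \left(- \frac{13}{7}\right)^{2} = \frac{169}{49}$)
$v{\left(q \right)} = -5$ ($v{\left(q \right)} = -2 + \left(1 - 4\right) = -2 - 3 = -5$)
$\left(5 \left(-5 - 5\right) + v{\left(f{\left(-1,5 \right)} \right)}\right)^{2} = \left(5 \left(-5 - 5\right) - 5\right)^{2} = \left(5 \left(-10\right) - 5\right)^{2} = \left(-50 - 5\right)^{2} = \left(-55\right)^{2} = 3025$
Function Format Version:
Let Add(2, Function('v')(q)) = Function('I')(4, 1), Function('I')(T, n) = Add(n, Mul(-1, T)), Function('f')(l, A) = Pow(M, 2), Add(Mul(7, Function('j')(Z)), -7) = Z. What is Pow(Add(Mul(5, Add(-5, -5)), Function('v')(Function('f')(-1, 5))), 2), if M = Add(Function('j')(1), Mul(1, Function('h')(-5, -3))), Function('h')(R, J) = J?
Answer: 3025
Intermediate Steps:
Function('j')(Z) = Add(1, Mul(Rational(1, 7), Z))
M = Rational(-13, 7) (M = Add(Add(1, Mul(Rational(1, 7), 1)), Mul(1, -3)) = Add(Add(1, Rational(1, 7)), -3) = Add(Rational(8, 7), -3) = Rational(-13, 7) ≈ -1.8571)
Function('f')(l, A) = Rational(169, 49) (Function('f')(l, A) = Pow(Rational(-13, 7), 2) = Rational(169, 49))
Function('v')(q) = -5 (Function('v')(q) = Add(-2, Add(1, Mul(-1, 4))) = Add(-2, Add(1, -4)) = Add(-2, -3) = -5)
Pow(Add(Mul(5, Add(-5, -5)), Function('v')(Function('f')(-1, 5))), 2) = Pow(Add(Mul(5, Add(-5, -5)), -5), 2) = Pow(Add(Mul(5, -10), -5), 2) = Pow(Add(-50, -5), 2) = Pow(-55, 2) = 3025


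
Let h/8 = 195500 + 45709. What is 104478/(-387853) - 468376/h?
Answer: -47908663493/93553634277 ≈ -0.51210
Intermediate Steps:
h = 1929672 (h = 8*(195500 + 45709) = 8*241209 = 1929672)
104478/(-387853) - 468376/h = 104478/(-387853) - 468376/1929672 = 104478*(-1/387853) - 468376*1/1929672 = -104478/387853 - 58547/241209 = -47908663493/93553634277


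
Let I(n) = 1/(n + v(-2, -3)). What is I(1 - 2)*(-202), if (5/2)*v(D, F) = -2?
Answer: 1010/9 ≈ 112.22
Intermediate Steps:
v(D, F) = -⅘ (v(D, F) = (⅖)*(-2) = -⅘)
I(n) = 1/(-⅘ + n) (I(n) = 1/(n - ⅘) = 1/(-⅘ + n))
I(1 - 2)*(-202) = (5/(-4 + 5*(1 - 2)))*(-202) = (5/(-4 + 5*(-1)))*(-202) = (5/(-4 - 5))*(-202) = (5/(-9))*(-202) = (5*(-⅑))*(-202) = -5/9*(-202) = 1010/9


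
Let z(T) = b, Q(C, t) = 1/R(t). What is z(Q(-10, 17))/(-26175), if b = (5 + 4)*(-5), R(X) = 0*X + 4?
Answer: 3/1745 ≈ 0.0017192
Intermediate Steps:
R(X) = 4 (R(X) = 0 + 4 = 4)
b = -45 (b = 9*(-5) = -45)
Q(C, t) = ¼ (Q(C, t) = 1/4 = 1*(¼) = ¼)
z(T) = -45
z(Q(-10, 17))/(-26175) = -45/(-26175) = -45*(-1/26175) = 3/1745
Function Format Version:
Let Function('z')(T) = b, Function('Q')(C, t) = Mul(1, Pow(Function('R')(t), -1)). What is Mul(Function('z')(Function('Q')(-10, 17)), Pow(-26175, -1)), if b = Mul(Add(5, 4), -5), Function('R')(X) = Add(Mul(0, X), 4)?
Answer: Rational(3, 1745) ≈ 0.0017192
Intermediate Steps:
Function('R')(X) = 4 (Function('R')(X) = Add(0, 4) = 4)
b = -45 (b = Mul(9, -5) = -45)
Function('Q')(C, t) = Rational(1, 4) (Function('Q')(C, t) = Mul(1, Pow(4, -1)) = Mul(1, Rational(1, 4)) = Rational(1, 4))
Function('z')(T) = -45
Mul(Function('z')(Function('Q')(-10, 17)), Pow(-26175, -1)) = Mul(-45, Pow(-26175, -1)) = Mul(-45, Rational(-1, 26175)) = Rational(3, 1745)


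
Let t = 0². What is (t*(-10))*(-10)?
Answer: 0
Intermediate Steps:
t = 0
(t*(-10))*(-10) = (0*(-10))*(-10) = 0*(-10) = 0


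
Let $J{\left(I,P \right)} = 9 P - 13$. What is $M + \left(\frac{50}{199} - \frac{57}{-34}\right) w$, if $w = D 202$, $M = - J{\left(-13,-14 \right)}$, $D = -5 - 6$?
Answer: $- \frac{14020536}{3383} \approx -4144.4$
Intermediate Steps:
$D = -11$ ($D = -5 - 6 = -11$)
$J{\left(I,P \right)} = -13 + 9 P$
$M = 139$ ($M = - (-13 + 9 \left(-14\right)) = - (-13 - 126) = \left(-1\right) \left(-139\right) = 139$)
$w = -2222$ ($w = \left(-11\right) 202 = -2222$)
$M + \left(\frac{50}{199} - \frac{57}{-34}\right) w = 139 + \left(\frac{50}{199} - \frac{57}{-34}\right) \left(-2222\right) = 139 + \left(50 \cdot \frac{1}{199} - - \frac{57}{34}\right) \left(-2222\right) = 139 + \left(\frac{50}{199} + \frac{57}{34}\right) \left(-2222\right) = 139 + \frac{13043}{6766} \left(-2222\right) = 139 - \frac{14490773}{3383} = - \frac{14020536}{3383}$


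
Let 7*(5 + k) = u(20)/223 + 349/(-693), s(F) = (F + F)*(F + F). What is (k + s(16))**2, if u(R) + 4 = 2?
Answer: 1214949493939380676/1170232823529 ≈ 1.0382e+6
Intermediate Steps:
s(F) = 4*F**2 (s(F) = (2*F)*(2*F) = 4*F**2)
u(R) = -2 (u(R) = -4 + 2 = -2)
k = -5488078/1081773 (k = -5 + (-2/223 + 349/(-693))/7 = -5 + (-2*1/223 + 349*(-1/693))/7 = -5 + (-2/223 - 349/693)/7 = -5 + (1/7)*(-79213/154539) = -5 - 79213/1081773 = -5488078/1081773 ≈ -5.0732)
(k + s(16))**2 = (-5488078/1081773 + 4*16**2)**2 = (-5488078/1081773 + 4*256)**2 = (-5488078/1081773 + 1024)**2 = (1102247474/1081773)**2 = 1214949493939380676/1170232823529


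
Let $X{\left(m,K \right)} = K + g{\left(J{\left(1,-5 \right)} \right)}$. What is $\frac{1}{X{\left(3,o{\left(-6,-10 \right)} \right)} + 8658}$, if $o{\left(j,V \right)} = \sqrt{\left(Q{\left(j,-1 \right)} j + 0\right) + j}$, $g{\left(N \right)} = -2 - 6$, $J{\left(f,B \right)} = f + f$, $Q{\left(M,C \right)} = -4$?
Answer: $\frac{4325}{37411241} - \frac{3 \sqrt{2}}{74822482} \approx 0.00011555$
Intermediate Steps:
$J{\left(f,B \right)} = 2 f$
$g{\left(N \right)} = -8$ ($g{\left(N \right)} = -2 - 6 = -8$)
$o{\left(j,V \right)} = \sqrt{3} \sqrt{- j}$ ($o{\left(j,V \right)} = \sqrt{\left(- 4 j + 0\right) + j} = \sqrt{- 4 j + j} = \sqrt{- 3 j} = \sqrt{3} \sqrt{- j}$)
$X{\left(m,K \right)} = -8 + K$ ($X{\left(m,K \right)} = K - 8 = -8 + K$)
$\frac{1}{X{\left(3,o{\left(-6,-10 \right)} \right)} + 8658} = \frac{1}{\left(-8 + \sqrt{3} \sqrt{\left(-1\right) \left(-6\right)}\right) + 8658} = \frac{1}{\left(-8 + \sqrt{3} \sqrt{6}\right) + 8658} = \frac{1}{\left(-8 + 3 \sqrt{2}\right) + 8658} = \frac{1}{8650 + 3 \sqrt{2}}$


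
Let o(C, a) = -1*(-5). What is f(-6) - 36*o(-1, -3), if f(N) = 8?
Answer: -172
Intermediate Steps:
o(C, a) = 5
f(-6) - 36*o(-1, -3) = 8 - 36*5 = 8 - 180 = -172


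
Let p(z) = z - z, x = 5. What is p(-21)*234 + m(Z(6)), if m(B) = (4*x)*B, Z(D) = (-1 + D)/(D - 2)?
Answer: 25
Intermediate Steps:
Z(D) = (-1 + D)/(-2 + D)
p(z) = 0
m(B) = 20*B (m(B) = (4*5)*B = 20*B)
p(-21)*234 + m(Z(6)) = 0*234 + 20*((-1 + 6)/(-2 + 6)) = 0 + 20*(5/4) = 0 + 25 = 25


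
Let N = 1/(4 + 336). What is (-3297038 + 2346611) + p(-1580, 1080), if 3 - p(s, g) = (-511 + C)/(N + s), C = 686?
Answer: -510566762876/537199 ≈ -9.5042e+5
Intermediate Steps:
N = 1/340 ≈ 0.0029412
p(s, g) = 3 - 175/(1/340 + s) (p(s, g) = 3 - (-511 + 686)/(1/340 + s) = 3 - 175/(1/340 + s))
(-3297038 + 2346611) + p(-1580, 1080) = (-3297038 + 2346611) + (-59497 + 1020*(-1580))/(1 + 340*(-1580)) = -950427 + (-59497 - 1611600)/(1 - 537200) = -950427 - 1671097/(-537199) = -950427 - 1/537199*(-1671097) = -950427 + 1671097/537199 = -510566762876/537199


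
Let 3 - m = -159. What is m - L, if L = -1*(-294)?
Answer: -132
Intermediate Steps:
m = 162 (m = 3 - 1*(-159) = 3 + 159 = 162)
L = 294
m - L = 162 - 1*294 = 162 - 294 = -132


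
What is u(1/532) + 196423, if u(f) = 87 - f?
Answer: 104543319/532 ≈ 1.9651e+5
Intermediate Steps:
u(1/532) + 196423 = (87 - 1/532) + 196423 = 46283/532 + 196423 = 104543319/532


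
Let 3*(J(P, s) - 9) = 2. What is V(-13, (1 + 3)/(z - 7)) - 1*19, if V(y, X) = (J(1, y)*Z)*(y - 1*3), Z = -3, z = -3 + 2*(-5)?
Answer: 445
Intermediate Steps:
J(P, s) = 29/3 (J(P, s) = 9 + (⅓)*2 = 9 + ⅔ = 29/3)
z = -13 (z = -3 - 10 = -13)
V(y, X) = 87 - 29*y (V(y, X) = ((29/3)*(-3))*(y - 1*3) = -29*(y - 3) = -29*(-3 + y) = 87 - 29*y)
V(-13, (1 + 3)/(z - 7)) - 1*19 = (87 - 29*(-13)) - 1*19 = (87 + 377) - 19 = 464 - 19 = 445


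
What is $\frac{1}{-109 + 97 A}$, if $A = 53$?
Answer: $\frac{1}{5032} \approx 0.00019873$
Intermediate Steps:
$\frac{1}{-109 + 97 A} = \frac{1}{-109 + 97 \cdot 53} = \frac{1}{-109 + 5141} = \frac{1}{5032}$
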